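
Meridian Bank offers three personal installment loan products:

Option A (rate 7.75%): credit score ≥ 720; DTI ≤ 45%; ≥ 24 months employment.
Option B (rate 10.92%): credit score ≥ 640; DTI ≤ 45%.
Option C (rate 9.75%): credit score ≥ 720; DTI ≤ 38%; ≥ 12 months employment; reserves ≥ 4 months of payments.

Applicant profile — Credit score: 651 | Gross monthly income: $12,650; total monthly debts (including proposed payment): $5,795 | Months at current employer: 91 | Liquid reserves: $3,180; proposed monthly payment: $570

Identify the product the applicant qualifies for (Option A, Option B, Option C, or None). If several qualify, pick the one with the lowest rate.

None

DTI = 5,795/12,650 = 45.8%.
Reserves = 3,180/570 = 5.6 months.
Option A: score 651 < 720; DTI 45.8% > 45%; employment 91 ≥ 24 mo → does not qualify.
Option B: score 651 ≥ 640; DTI 45.8% > 45% → does not qualify.
Option C: score 651 < 720; DTI 45.8% > 38%; employment 91 ≥ 12 mo; reserves 5.6 ≥ 4 mo → does not qualify.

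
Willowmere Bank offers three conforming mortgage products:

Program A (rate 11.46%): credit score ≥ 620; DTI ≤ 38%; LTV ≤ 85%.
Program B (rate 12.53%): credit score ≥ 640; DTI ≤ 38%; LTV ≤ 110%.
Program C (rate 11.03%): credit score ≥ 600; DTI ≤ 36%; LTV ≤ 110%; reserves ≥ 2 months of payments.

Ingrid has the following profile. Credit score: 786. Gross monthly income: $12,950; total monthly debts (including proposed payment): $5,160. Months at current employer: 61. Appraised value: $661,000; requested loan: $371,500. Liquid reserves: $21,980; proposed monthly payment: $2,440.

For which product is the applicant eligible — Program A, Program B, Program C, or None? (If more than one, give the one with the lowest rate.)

DTI = 5,160/12,950 = 39.8%.
LTV = 371,500/661,000 = 56.2%.
Reserves = 21,980/2,440 = 9.0 months.
Program A: score 786 ≥ 620; DTI 39.8% > 38%; LTV 56.2% ≤ 85% → does not qualify.
Program B: score 786 ≥ 640; DTI 39.8% > 38%; LTV 56.2% ≤ 110% → does not qualify.
Program C: score 786 ≥ 600; DTI 39.8% > 36%; LTV 56.2% ≤ 110%; reserves 9.0 ≥ 2 mo → does not qualify.

None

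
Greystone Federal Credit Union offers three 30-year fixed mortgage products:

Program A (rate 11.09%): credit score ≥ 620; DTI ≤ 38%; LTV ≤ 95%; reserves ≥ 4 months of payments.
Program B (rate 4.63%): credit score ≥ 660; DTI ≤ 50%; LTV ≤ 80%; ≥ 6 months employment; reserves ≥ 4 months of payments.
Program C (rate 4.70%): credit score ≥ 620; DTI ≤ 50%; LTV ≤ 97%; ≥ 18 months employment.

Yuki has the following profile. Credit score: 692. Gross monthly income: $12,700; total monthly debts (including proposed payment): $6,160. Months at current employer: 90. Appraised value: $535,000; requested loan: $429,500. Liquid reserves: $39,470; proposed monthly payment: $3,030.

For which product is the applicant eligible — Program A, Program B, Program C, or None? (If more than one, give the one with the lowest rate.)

Program C

DTI = 6,160/12,700 = 48.5%.
LTV = 429,500/535,000 = 80.3%.
Reserves = 39,470/3,030 = 13.0 months.
Program A: score 692 ≥ 620; DTI 48.5% > 38%; LTV 80.3% ≤ 95%; reserves 13.0 ≥ 4 mo → does not qualify.
Program B: score 692 ≥ 660; DTI 48.5% ≤ 50%; LTV 80.3% > 80%; employment 90 ≥ 6 mo; reserves 13.0 ≥ 4 mo → does not qualify.
Program C: score 692 ≥ 620; DTI 48.5% ≤ 50%; LTV 80.3% ≤ 97%; employment 90 ≥ 18 mo → qualifies.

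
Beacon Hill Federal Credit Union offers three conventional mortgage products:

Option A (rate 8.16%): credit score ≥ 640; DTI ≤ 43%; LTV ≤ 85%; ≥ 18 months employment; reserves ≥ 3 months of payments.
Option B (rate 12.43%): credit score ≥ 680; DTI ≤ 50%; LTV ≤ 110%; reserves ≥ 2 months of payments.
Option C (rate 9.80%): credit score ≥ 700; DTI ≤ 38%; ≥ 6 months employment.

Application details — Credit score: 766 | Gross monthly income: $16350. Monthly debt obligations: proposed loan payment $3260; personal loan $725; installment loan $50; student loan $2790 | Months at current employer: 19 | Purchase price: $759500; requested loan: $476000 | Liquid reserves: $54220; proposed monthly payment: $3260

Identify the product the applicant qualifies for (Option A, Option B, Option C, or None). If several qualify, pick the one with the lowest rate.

Option A

Total debts = (3,260 + 725 + 50 + 2,790) = 6,825; DTI = 6,825/16,350 = 41.7%.
LTV = 476,000/759,500 = 62.7%.
Reserves = 54,220/3,260 = 16.6 months.
Option A: score 766 ≥ 640; DTI 41.7% ≤ 43%; LTV 62.7% ≤ 85%; employment 19 ≥ 18 mo; reserves 16.6 ≥ 3 mo → qualifies.
Option B: score 766 ≥ 680; DTI 41.7% ≤ 50%; LTV 62.7% ≤ 110%; reserves 16.6 ≥ 2 mo → qualifies.
Option C: score 766 ≥ 700; DTI 41.7% > 38%; employment 19 ≥ 6 mo → does not qualify.
Qualifying: Option A, Option B. Lowest rate is 8.16% → Option A.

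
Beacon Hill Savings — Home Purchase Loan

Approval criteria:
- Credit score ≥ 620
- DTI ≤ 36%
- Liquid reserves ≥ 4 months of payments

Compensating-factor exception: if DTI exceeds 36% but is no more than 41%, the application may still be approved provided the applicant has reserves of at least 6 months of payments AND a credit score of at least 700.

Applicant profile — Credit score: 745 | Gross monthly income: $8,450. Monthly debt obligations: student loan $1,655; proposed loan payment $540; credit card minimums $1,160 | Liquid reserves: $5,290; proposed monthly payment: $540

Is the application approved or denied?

Credit score 745 ≥ 620 (meets base)
Total debts = (1,655 + 540 + 1,160) = 3,355. DTI = 3,355/8,450 = 39.7% > 36% — standard DTI limit exceeded.
Liquid reserves cover 5,290/540 = 9.8 months — ≥ 4 required
39.7% falls in the override range (36%–41%), so the compensating-factor test applies.
Override check — reserves: 9.8 mo (ok); score: 745 (ok).
Both compensating conditions met → exception applies.

Approved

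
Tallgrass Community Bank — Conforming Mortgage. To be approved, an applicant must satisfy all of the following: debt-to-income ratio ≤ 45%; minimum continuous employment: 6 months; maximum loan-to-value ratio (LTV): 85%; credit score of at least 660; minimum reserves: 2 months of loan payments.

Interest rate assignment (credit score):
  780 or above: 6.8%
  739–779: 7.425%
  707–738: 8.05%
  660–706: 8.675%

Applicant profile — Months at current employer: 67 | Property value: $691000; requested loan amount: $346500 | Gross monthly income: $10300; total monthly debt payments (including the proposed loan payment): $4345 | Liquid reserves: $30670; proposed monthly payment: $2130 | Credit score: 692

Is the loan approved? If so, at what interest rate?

Approved at 8.675%

Credit score 692 ≥ 660 (meets minimum)
Liquid reserves cover 30,670/2,130 = 14.4 months — ≥ 2 required
Employment 67 ≥ 6 months
LTV: 346,500 ÷ 691,000 = 50.1%, within 85% cap
DTI = 4,345/10,300 = 42.2% ≤ 45%
All requirements met. Score 692 falls in the 660–706 tier → 8.675%.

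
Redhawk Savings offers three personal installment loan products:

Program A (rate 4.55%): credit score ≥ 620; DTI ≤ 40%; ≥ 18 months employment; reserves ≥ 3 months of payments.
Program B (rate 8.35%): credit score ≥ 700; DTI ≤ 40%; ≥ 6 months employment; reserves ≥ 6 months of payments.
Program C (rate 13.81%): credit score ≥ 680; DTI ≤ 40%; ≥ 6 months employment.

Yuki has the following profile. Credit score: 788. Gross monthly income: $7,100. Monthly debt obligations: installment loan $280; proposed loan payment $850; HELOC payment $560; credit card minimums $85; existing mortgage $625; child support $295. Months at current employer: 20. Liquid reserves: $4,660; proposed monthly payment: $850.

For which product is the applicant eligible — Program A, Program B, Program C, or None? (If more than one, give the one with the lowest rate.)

Total debts = (280 + 850 + 560 + 85 + 625 + 295) = 2,695; DTI = 2,695/7,100 = 38%.
Reserves = 4,660/850 = 5.5 months.
Program A: score 788 ≥ 620; DTI 38% ≤ 40%; employment 20 ≥ 18 mo; reserves 5.5 ≥ 3 mo → qualifies.
Program B: score 788 ≥ 700; DTI 38% ≤ 40%; employment 20 ≥ 6 mo; reserves 5.5 < 6 mo → does not qualify.
Program C: score 788 ≥ 680; DTI 38% ≤ 40%; employment 20 ≥ 6 mo → qualifies.
Qualifying: Program A, Program C. Lowest rate is 4.55% → Program A.

Program A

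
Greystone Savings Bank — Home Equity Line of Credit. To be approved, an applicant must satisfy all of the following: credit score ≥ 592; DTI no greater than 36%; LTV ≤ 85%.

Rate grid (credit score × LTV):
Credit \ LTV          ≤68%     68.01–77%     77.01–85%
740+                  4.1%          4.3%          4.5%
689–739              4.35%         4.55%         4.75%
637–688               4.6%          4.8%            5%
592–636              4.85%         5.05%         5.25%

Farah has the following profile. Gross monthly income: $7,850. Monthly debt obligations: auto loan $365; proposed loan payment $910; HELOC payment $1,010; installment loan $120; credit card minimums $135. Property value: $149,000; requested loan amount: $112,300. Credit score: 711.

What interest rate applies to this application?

Credit score 711 ≥ 592; Total monthly debts = (365 + 910 + 1,010 + 120 + 135) = 2,540. DTI: 2,540 ÷ 7,850 = 32.4%, within the 36% cap
LTV = 112,300/149,000 = 75.4% ≤ 85%
Row: 711 falls in 689–739. Column: 75.4% falls in 68.01–77%. Rate = 4.55%.

4.55%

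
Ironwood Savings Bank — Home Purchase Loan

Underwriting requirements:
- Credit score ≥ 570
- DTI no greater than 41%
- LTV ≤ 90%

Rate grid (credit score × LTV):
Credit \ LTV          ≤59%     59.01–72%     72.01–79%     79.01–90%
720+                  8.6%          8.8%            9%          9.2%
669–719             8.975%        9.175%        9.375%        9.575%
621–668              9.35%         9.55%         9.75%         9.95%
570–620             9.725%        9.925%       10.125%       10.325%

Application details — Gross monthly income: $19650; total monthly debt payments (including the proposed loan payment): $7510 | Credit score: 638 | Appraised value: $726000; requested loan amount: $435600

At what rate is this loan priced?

Credit score 638 ≥ 570; DTI = 7,510/19,650 = 38.2% ≤ 41%
Loan-to-value = 435,600/726,000 = 60% — pass (90% max)
Row: 638 falls in 621–668. Column: 60% falls in 59.01–72%. Rate = 9.55%.

9.55%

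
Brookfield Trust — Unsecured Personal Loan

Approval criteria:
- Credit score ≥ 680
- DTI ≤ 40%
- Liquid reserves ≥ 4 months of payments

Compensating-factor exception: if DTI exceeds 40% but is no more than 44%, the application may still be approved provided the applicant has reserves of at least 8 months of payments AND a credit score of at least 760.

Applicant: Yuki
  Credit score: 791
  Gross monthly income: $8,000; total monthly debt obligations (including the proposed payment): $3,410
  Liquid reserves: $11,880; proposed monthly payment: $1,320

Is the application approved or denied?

Credit score 791 ≥ 680 (meets base)
DTI: 3,410 ÷ 8,000 = 42.6%, over the 40% base limit.
Reserves: 11,880 ÷ 1,320 = 9.0 months (meets 4-month minimum)
42.6% falls in the override range (40%–44%), so the compensating-factor test applies.
Override check — reserves: 9.0 mo (ok); score: 791 (ok).
Both override conditions satisfied; DTI exception granted.

Approved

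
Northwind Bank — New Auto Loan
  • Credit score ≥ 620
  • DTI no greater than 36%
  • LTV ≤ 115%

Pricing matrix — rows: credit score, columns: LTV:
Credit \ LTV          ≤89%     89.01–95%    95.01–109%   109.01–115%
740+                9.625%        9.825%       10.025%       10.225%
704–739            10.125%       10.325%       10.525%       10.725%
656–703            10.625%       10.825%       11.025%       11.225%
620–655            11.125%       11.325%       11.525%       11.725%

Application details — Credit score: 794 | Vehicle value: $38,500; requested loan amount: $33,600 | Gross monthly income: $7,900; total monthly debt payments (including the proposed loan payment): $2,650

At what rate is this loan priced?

9.625%

Credit score 794 ≥ 620; Debt-to-income = 2,650/7,900 = 33.5% — meets 36% limit
LTV: 33,600 ÷ 38,500 = 87.3%, within 115% cap
Credit 794 → row 740+; LTV 87.3% → column ≤89%. Grid cell → 9.625%.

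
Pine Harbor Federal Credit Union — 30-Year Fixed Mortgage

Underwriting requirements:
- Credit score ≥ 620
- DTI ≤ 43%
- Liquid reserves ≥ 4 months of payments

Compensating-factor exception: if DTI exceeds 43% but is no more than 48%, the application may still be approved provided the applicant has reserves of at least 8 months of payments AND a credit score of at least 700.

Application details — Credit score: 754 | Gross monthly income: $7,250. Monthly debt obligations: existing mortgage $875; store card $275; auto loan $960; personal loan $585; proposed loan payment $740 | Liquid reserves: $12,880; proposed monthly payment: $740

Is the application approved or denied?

Credit score 754 ≥ 620 (meets base)
Total debts = (875 + 275 + 960 + 585 + 740) = 3,435. DTI = 3,435/7,250 = 47.4% > 43% — standard DTI limit exceeded.
Reserves = 12,880/740 = 17.4 months ≥ 4
47.4% falls in the override range (43%–48%), so the compensating-factor test applies.
Reserves 17.4 ≥ 8 months; credit score 754 ≥ 700.
Both override conditions satisfied; DTI exception granted.

Approved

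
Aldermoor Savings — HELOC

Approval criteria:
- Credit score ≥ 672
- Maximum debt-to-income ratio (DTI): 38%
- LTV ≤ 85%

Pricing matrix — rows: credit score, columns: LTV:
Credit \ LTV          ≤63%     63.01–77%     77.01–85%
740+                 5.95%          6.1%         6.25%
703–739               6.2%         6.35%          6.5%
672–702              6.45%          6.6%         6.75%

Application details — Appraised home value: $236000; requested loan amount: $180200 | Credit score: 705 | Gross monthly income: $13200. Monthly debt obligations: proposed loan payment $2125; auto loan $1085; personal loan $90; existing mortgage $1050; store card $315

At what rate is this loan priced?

Credit score 705 ≥ 672; Total monthly debts = (2,125 + 1,085 + 90 + 1,050 + 315) = 4,665. DTI: 4,665 ÷ 13,200 = 35.3%, within the 38% cap
Loan-to-value = 180,200/236,000 = 76.4% — pass (85% max)
Score 705 is in the 703–739 band; LTV 76.4% is in the 63.01–77% band → 6.35%.

6.35%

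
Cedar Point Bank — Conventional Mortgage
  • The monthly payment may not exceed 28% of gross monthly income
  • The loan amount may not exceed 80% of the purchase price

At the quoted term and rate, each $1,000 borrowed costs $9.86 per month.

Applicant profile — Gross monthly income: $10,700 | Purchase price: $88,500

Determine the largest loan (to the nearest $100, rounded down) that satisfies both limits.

$70,800

Payment cap: 28% × $10,700 = $2,996/month.
At $9.86 per $1,000, that supports 2,996/9.86 × 1,000 ≈ $303,853 → $303,800.
LTV cap: 80% × $88,500 = $70,800 → $70,800.
Binding constraint: loan-to-value.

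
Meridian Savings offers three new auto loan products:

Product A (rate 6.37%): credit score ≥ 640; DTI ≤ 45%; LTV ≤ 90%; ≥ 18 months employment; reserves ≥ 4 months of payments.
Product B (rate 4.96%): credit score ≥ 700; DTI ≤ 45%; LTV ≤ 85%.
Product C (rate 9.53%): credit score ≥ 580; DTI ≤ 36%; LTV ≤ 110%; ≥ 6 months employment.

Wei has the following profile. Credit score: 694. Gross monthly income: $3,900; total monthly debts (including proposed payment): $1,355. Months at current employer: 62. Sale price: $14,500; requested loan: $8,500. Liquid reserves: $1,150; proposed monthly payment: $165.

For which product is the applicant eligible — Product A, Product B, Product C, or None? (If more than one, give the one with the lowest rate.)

DTI = 1,355/3,900 = 34.7%.
LTV = 8,500/14,500 = 58.6%.
Reserves = 1,150/165 = 7.0 months.
Product A: score 694 ≥ 640; DTI 34.7% ≤ 45%; LTV 58.6% ≤ 90%; employment 62 ≥ 18 mo; reserves 7.0 ≥ 4 mo → qualifies.
Product B: score 694 < 700; DTI 34.7% ≤ 45%; LTV 58.6% ≤ 85% → does not qualify.
Product C: score 694 ≥ 580; DTI 34.7% ≤ 36%; LTV 58.6% ≤ 110%; employment 62 ≥ 6 mo → qualifies.
Qualifying: Product A, Product C. Lowest rate is 6.37% → Product A.

Product A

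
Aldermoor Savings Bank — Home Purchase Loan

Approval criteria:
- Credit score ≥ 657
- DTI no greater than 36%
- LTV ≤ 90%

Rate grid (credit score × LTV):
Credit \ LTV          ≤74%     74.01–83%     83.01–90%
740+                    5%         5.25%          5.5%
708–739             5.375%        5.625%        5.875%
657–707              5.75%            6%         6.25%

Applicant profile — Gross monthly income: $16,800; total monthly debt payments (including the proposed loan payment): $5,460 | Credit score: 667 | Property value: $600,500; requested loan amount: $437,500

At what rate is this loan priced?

5.75%

Credit score 667 ≥ 657; DTI: 5,460 ÷ 16,800 = 32.5%, within the 36% cap
LTV: 437,500 ÷ 600,500 = 72.9%, within 90% cap
Credit 667 → row 657–707; LTV 72.9% → column ≤74%. Grid cell → 5.75%.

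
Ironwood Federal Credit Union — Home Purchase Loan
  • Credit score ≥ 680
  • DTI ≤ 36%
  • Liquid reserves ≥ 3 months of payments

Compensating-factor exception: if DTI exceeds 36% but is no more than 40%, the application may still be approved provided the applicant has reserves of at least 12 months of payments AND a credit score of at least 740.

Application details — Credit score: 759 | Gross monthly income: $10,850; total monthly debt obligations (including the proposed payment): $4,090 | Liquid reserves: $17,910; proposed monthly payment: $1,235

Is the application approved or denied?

Credit score 759 ≥ 680 (meets base)
DTI = 4,090/10,850 = 37.7% > 36% — standard DTI limit exceeded.
Liquid reserves cover 17,910/1,235 = 14.5 months — ≥ 3 required
DTI 37.7% is within the 36%–40% exception band; checking compensating factors.
Override check — reserves: 14.5 mo (ok); score: 759 (ok).
Both compensating conditions met → exception applies.

Approved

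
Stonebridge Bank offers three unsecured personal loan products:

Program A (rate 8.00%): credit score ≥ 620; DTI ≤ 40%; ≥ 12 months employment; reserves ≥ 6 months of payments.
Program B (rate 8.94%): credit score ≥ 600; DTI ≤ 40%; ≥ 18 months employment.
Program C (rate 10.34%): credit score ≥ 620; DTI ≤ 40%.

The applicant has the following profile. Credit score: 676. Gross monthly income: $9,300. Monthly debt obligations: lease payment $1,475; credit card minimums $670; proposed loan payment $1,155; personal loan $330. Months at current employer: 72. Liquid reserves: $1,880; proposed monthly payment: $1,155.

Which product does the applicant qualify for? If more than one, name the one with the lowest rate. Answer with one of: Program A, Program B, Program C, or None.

Program B

Total debts = (1,475 + 670 + 1,155 + 330) = 3,630; DTI = 3,630/9,300 = 39%.
Reserves = 1,880/1,155 = 1.6 months.
Program A: score 676 ≥ 620; DTI 39% ≤ 40%; employment 72 ≥ 12 mo; reserves 1.6 < 6 mo → does not qualify.
Program B: score 676 ≥ 600; DTI 39% ≤ 40%; employment 72 ≥ 18 mo → qualifies.
Program C: score 676 ≥ 620; DTI 39% ≤ 40% → qualifies.
Qualifying: Program B, Program C. Lowest rate is 8.94% → Program B.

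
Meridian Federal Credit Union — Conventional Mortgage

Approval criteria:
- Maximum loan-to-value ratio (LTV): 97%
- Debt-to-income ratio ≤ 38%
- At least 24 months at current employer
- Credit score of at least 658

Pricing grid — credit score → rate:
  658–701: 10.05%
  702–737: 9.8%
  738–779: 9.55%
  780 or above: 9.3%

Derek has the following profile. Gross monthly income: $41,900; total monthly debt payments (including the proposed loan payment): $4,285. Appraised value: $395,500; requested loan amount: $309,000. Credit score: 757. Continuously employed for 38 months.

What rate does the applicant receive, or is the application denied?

Approved at 9.55%

Credit score 757 ≥ 658 (meets minimum)
LTV = 309,000/395,500 = 78.1% ≤ 97%
Debt-to-income = 4,285/41,900 = 10.2% — meets 38% limit
Employment 38 ≥ 24 months
All requirements met. Score 757 falls in the 738–779 tier → 9.55%.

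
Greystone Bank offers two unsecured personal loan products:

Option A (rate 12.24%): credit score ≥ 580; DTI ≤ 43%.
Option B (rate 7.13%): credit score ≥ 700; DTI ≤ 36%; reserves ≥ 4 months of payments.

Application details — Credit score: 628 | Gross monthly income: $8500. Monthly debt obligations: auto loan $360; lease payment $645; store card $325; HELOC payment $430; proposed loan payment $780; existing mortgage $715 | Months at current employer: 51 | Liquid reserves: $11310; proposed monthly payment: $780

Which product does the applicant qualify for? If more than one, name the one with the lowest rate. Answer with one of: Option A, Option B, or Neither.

Total debts = (360 + 645 + 325 + 430 + 780 + 715) = 3,255; DTI = 3,255/8,500 = 38.3%.
Reserves = 11,310/780 = 14.5 months.
Option A: score 628 ≥ 580; DTI 38.3% ≤ 43% → qualifies.
Option B: score 628 < 700; DTI 38.3% > 36%; reserves 14.5 ≥ 4 mo → does not qualify.

Option A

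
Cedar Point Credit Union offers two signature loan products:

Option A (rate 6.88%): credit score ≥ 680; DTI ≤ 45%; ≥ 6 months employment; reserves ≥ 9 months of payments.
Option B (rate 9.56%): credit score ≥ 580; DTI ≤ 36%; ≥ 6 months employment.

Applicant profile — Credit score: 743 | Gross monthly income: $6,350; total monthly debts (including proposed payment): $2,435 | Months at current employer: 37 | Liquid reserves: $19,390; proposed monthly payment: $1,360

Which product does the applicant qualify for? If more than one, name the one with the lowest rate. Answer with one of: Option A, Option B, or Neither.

DTI = 2,435/6,350 = 38.3%.
Reserves = 19,390/1,360 = 14.3 months.
Option A: score 743 ≥ 680; DTI 38.3% ≤ 45%; employment 37 ≥ 6 mo; reserves 14.3 ≥ 9 mo → qualifies.
Option B: score 743 ≥ 580; DTI 38.3% > 36%; employment 37 ≥ 6 mo → does not qualify.

Option A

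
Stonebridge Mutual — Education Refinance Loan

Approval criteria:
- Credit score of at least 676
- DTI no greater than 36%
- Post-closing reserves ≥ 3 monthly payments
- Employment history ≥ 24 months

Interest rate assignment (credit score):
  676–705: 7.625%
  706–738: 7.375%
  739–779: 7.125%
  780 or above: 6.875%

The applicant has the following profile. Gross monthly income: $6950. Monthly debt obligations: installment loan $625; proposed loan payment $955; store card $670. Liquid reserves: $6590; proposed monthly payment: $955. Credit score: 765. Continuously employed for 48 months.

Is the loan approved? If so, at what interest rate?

Approved at 7.125%

Credit score 765 ≥ 676 (meets minimum)
Total monthly debts = (625 + 955 + 670) = 2,250. DTI = 2,250/6,950 = 32.4% ≤ 36%
Employment 48 ≥ 24 months
Reserves: 6,590 ÷ 955 = 6.9 months (meets 3-month minimum)
All requirements met. Score 765 falls in the 739–779 tier → 7.125%.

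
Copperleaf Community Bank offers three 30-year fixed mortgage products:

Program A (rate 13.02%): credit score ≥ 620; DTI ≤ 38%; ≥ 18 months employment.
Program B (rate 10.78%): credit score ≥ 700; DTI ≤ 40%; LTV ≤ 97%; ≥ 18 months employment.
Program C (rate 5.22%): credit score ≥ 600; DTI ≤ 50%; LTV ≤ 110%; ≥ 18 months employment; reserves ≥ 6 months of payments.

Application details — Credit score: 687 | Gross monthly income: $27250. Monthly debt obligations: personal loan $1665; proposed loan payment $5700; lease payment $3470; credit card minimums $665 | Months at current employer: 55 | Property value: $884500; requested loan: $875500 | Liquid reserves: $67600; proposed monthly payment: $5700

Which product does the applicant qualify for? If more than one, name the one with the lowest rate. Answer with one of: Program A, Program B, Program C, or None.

Program C

Total debts = (1,665 + 5,700 + 3,470 + 665) = 11,500; DTI = 11,500/27,250 = 42.2%.
LTV = 875,500/884,500 = 99%.
Reserves = 67,600/5,700 = 11.9 months.
Program A: score 687 ≥ 620; DTI 42.2% > 38%; employment 55 ≥ 18 mo → does not qualify.
Program B: score 687 < 700; DTI 42.2% > 40%; LTV 99% > 97%; employment 55 ≥ 18 mo → does not qualify.
Program C: score 687 ≥ 600; DTI 42.2% ≤ 50%; LTV 99% ≤ 110%; employment 55 ≥ 18 mo; reserves 11.9 ≥ 6 mo → qualifies.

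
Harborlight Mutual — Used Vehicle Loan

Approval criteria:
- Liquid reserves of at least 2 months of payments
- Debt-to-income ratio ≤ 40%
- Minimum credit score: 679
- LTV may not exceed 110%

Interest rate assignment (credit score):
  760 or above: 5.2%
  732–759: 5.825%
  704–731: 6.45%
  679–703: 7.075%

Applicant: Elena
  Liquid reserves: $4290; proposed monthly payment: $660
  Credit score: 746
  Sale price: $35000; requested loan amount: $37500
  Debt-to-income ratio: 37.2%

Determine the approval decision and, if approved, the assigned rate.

Credit score 746 ≥ 679 (meets minimum)
DTI 37.2% is within the 40% limit
LTV = 37,500/35,000 = 107.1% ≤ 110%
Reserves = 4,290/660 = 6.5 months ≥ 2
All requirements met. Score 746 falls in the 732–759 tier → 5.825%.

Approved at 5.825%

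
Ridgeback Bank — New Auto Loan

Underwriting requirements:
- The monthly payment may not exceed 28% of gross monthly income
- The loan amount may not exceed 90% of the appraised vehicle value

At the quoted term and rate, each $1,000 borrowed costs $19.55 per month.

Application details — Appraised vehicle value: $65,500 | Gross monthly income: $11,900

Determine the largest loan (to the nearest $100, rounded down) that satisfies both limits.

$58,900

Payment cap: 28% × $11,900 = $3,332/month.
At $19.55 per $1,000, that supports 3,332/19.55 × 1,000 ≈ $170,434 → $170,400.
LTV cap: 90% × $65,500 = $58,950 → $58,900.
Binding constraint: loan-to-value.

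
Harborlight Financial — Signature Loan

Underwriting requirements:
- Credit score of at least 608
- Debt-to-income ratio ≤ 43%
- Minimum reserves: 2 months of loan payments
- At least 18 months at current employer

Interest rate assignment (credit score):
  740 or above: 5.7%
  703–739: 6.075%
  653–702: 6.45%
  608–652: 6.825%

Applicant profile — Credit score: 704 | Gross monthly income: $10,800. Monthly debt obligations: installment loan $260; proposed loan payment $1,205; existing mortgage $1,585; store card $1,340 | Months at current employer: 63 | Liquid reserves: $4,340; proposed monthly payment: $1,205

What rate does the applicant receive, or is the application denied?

Credit score 704 ≥ 608 (meets minimum)
Reserves = 4,340/1,205 = 3.6 months ≥ 2
Employment 63 ≥ 18 months
Total monthly debts = (260 + 1,205 + 1,585 + 1,340) = 4,390. DTI = 4,390/10,800 = 40.6% ≤ 43%
All requirements met. Score 704 falls in the 703–739 tier → 6.075%.

Approved at 6.075%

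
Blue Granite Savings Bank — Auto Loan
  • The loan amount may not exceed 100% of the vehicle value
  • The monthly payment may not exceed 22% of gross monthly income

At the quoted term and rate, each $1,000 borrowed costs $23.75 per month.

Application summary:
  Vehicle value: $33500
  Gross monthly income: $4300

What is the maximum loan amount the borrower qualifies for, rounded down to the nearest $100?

$33,500

Payment cap: 22% × $4,300 = $946/month.
At $23.75 per $1,000, that supports 946/23.75 × 1,000 ≈ $39,831 → $39,800.
LTV cap: 100% × $33,500 = $33,500 → $33,500.
Binding constraint: loan-to-value.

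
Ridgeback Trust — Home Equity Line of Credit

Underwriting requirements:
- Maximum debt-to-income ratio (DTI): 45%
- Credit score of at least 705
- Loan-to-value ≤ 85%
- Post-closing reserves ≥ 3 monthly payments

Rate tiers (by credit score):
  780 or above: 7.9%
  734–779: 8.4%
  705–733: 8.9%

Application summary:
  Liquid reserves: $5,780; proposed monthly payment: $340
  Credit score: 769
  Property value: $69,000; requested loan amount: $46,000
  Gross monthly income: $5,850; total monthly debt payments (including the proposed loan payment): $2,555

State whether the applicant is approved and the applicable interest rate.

Credit score 769 ≥ 705 (meets minimum)
Liquid reserves cover 5,780/340 = 17.0 months — ≥ 3 required
Loan-to-value = 46,000/69,000 = 66.7% — pass (85% max)
DTI = 2,555/5,850 = 43.7% ≤ 45%
All requirements met. Score 769 falls in the 734–779 tier → 8.4%.

Approved at 8.4%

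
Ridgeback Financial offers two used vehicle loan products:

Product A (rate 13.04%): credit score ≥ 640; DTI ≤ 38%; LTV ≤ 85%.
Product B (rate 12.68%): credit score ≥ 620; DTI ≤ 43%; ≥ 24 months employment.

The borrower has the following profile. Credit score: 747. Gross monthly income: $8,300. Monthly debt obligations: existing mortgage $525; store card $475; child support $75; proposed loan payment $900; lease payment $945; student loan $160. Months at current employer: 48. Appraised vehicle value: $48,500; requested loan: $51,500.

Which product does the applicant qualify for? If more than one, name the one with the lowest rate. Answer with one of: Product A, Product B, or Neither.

Product B

Total debts = (525 + 475 + 75 + 900 + 945 + 160) = 3,080; DTI = 3,080/8,300 = 37.1%.
LTV = 51,500/48,500 = 106.2%.
Product A: score 747 ≥ 640; DTI 37.1% ≤ 38%; LTV 106.2% > 85% → does not qualify.
Product B: score 747 ≥ 620; DTI 37.1% ≤ 43%; employment 48 ≥ 24 mo → qualifies.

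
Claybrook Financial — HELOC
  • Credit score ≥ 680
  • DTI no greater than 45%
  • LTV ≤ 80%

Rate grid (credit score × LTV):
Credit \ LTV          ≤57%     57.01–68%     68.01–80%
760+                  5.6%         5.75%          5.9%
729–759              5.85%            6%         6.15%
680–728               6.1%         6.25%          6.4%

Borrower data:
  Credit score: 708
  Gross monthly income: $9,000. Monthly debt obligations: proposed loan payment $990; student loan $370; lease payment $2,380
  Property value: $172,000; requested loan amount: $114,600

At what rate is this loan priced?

Credit score 708 ≥ 680; Total monthly debts = (990 + 370 + 2,380) = 3,740. DTI = 3,740/9,000 = 41.6% ≤ 45%
Loan-to-value = 114,600/172,000 = 66.6% — pass (80% max)
Score 708 is in the 680–728 band; LTV 66.6% is in the 57.01–68% band → 6.25%.

6.25%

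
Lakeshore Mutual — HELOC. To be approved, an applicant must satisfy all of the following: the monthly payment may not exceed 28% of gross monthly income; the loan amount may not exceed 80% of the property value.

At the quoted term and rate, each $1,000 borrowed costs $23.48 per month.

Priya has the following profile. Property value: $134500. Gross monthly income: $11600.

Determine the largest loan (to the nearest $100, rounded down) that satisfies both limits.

Payment cap: 28% × $11,600 = $3,248/month.
At $23.48 per $1,000, that supports 3,248/23.48 × 1,000 ≈ $138,330 → $138,300.
LTV cap: 80% × $134,500 = $107,600 → $107,600.
Binding constraint: loan-to-value.

$107,600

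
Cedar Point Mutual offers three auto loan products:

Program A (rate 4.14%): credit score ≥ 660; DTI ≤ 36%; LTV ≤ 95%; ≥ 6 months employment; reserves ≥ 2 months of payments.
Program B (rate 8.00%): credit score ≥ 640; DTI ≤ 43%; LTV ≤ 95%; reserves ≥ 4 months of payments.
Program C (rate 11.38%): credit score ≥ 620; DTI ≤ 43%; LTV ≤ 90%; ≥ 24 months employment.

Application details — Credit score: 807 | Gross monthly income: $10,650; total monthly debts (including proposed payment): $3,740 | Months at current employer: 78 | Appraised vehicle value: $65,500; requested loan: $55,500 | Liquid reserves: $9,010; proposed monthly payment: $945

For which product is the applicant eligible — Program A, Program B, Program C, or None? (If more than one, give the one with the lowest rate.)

DTI = 3,740/10,650 = 35.1%.
LTV = 55,500/65,500 = 84.7%.
Reserves = 9,010/945 = 9.5 months.
Program A: score 807 ≥ 660; DTI 35.1% ≤ 36%; LTV 84.7% ≤ 95%; employment 78 ≥ 6 mo; reserves 9.5 ≥ 2 mo → qualifies.
Program B: score 807 ≥ 640; DTI 35.1% ≤ 43%; LTV 84.7% ≤ 95%; reserves 9.5 ≥ 4 mo → qualifies.
Program C: score 807 ≥ 620; DTI 35.1% ≤ 43%; LTV 84.7% ≤ 90%; employment 78 ≥ 24 mo → qualifies.
Qualifying: Program A, Program B, Program C. Lowest rate is 4.14% → Program A.

Program A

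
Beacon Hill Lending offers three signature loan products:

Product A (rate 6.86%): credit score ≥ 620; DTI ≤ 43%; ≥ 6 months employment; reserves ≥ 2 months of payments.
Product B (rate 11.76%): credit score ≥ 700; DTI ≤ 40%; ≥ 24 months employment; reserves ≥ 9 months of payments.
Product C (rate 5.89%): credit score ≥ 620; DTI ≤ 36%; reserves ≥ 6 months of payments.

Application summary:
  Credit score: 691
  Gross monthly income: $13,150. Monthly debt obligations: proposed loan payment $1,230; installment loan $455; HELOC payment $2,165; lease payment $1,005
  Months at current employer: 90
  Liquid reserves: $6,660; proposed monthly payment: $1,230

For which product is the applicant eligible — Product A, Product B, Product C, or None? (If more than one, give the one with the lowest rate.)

Product A

Total debts = (1,230 + 455 + 2,165 + 1,005) = 4,855; DTI = 4,855/13,150 = 36.9%.
Reserves = 6,660/1,230 = 5.4 months.
Product A: score 691 ≥ 620; DTI 36.9% ≤ 43%; employment 90 ≥ 6 mo; reserves 5.4 ≥ 2 mo → qualifies.
Product B: score 691 < 700; DTI 36.9% ≤ 40%; employment 90 ≥ 24 mo; reserves 5.4 < 9 mo → does not qualify.
Product C: score 691 ≥ 620; DTI 36.9% > 36%; reserves 5.4 < 6 mo → does not qualify.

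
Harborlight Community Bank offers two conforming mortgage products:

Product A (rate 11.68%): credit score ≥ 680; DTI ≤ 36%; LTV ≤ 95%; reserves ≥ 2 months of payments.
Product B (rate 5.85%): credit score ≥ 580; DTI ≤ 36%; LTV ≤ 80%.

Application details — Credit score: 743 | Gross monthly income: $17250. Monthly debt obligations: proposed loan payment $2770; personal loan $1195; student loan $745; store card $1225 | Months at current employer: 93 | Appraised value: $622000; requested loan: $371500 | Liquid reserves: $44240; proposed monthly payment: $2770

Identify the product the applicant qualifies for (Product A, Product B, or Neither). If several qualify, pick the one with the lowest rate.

Product B

Total debts = (2,770 + 1,195 + 745 + 1,225) = 5,935; DTI = 5,935/17,250 = 34.4%.
LTV = 371,500/622,000 = 59.7%.
Reserves = 44,240/2,770 = 16.0 months.
Product A: score 743 ≥ 680; DTI 34.4% ≤ 36%; LTV 59.7% ≤ 95%; reserves 16.0 ≥ 2 mo → qualifies.
Product B: score 743 ≥ 580; DTI 34.4% ≤ 36%; LTV 59.7% ≤ 80% → qualifies.
Qualifying: Product A, Product B. Lowest rate is 5.85% → Product B.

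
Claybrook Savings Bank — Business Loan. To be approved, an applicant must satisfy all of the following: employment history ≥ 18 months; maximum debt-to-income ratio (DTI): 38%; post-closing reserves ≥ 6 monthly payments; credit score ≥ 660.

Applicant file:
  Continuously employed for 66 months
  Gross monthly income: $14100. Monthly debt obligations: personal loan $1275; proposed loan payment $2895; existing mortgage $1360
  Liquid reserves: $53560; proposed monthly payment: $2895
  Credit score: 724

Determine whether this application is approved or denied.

Denied

Employment 66 ≥ 18 months
Total monthly debts = (1,275 + 2,895 + 1,360) = 5,530. DTI: 5,530 ÷ 14,100 = 39.2%, exceeds the 38% cap
Reserves = 53,560/2,895 = 18.5 months ≥ 6
Credit score 724 ≥ 660 (meets)
Fails on DTI.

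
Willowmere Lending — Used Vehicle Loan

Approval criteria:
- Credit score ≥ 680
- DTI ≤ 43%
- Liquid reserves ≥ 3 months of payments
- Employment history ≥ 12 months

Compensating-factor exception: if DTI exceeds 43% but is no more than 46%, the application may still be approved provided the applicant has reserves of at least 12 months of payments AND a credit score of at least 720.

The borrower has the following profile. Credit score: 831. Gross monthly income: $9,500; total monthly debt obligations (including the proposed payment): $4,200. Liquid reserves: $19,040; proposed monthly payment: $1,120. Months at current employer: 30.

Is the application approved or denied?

Credit score 831 ≥ 680 (meets base)
DTI: 4,200 ÷ 9,500 = 44.2%, over the 43% base limit.
Reserves = 19,040/1,120 = 17.0 months ≥ 3
Employment 30 ≥ 12 months
44.2% falls in the override range (43%–46%), so the compensating-factor test applies.
Reserves 17.0 ≥ 12 months; credit score 831 ≥ 720.
Both override conditions satisfied; DTI exception granted.

Approved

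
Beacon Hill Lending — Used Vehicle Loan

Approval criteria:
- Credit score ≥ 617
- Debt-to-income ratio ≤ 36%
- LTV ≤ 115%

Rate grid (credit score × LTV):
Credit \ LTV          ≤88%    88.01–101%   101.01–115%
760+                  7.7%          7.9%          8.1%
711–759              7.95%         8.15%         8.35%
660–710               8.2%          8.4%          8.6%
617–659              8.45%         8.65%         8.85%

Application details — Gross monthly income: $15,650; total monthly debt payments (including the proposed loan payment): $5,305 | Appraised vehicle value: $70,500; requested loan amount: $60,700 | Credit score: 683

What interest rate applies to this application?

8.2%

Credit score 683 ≥ 617; DTI: 5,305 ÷ 15,650 = 33.9%, within the 36% cap
Loan-to-value = 60,700/70,500 = 86.1% — pass (115% max)
Score 683 is in the 660–710 band; LTV 86.1% is in the ≤88% band → 8.2%.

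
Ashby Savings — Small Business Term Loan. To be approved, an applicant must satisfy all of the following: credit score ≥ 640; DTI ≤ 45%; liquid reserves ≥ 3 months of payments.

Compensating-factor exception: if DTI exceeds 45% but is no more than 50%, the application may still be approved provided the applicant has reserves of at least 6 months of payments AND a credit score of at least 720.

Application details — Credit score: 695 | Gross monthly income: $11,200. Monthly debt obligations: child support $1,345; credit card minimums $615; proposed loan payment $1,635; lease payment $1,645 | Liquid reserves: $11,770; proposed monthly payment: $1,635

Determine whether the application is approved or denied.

Denied

Credit score 695 ≥ 640 (meets base)
Total debts = (1,345 + 615 + 1,635 + 1,645) = 5,240. DTI: 5,240 ÷ 11,200 = 46.8%, over the 45% base limit.
Liquid reserves cover 11,770/1,635 = 7.2 months — ≥ 3 required
DTI 46.8% is within the 45%–50% exception band; checking compensating factors.
Override check — reserves: 7.2 mo (ok); score: 695 (below 720).
Override conditions not both satisfied; exception does not apply.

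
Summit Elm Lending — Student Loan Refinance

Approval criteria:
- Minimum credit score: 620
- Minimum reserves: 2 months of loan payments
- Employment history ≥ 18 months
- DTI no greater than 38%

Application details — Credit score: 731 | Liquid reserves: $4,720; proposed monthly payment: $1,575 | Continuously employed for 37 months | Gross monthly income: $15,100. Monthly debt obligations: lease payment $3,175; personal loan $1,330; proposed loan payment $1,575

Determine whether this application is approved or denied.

Credit score 731 ≥ 620 (meets)
Reserves: 4,720 ÷ 1,575 = 3.0 months (meets 2-month minimum)
Employment 37 ≥ 18 months
Total monthly debts = (3,175 + 1,330 + 1,575) = 6,080. DTI = 6,080/15,100 = 40.3% > 38%
Fails on DTI.

Denied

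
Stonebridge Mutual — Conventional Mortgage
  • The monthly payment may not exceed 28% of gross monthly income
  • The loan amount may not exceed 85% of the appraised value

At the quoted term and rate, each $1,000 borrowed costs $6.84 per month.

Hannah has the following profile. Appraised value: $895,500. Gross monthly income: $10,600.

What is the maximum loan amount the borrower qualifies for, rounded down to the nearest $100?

Payment cap: 28% × $10,600 = $2,968/month.
At $6.84 per $1,000, that supports 2,968/6.84 × 1,000 ≈ $433,918 → $433,900.
LTV cap: 85% × $895,500 = $761,175 → $761,100.
Binding constraint: payment-to-income.

$433,900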